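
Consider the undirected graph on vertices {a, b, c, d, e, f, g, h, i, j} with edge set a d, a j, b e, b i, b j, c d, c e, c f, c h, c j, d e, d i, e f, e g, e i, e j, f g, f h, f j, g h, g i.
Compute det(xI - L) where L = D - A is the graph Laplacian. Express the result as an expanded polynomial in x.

With the vertex order [a, b, c, d, e, f, g, h, i, j], the degrees are [2, 3, 5, 4, 7, 5, 4, 3, 4, 5], giving D = diag(2, 3, 5, 4, 7, 5, 4, 3, 4, 5) and L = D - A. Computing det(xI - L) by cofactor expansion (or equivalently via sum-over-permutations) gives x^10 - 42x^9 + 764x^8 - 7886x^7 + 50800x^6 - 211314x^5 + 566169x^4 - 939442x^3 + 873171x^2 - 345210x. The constant term is 0 because L is singular (the all-ones vector lies in its kernel). There is one zero in the spectrum, matching the 1 component. The largest eigenvalue, 8.1653, is at most the vertex count 10.

x^10 - 42x^9 + 764x^8 - 7886x^7 + 50800x^6 - 211314x^5 + 566169x^4 - 939442x^3 + 873171x^2 - 345210x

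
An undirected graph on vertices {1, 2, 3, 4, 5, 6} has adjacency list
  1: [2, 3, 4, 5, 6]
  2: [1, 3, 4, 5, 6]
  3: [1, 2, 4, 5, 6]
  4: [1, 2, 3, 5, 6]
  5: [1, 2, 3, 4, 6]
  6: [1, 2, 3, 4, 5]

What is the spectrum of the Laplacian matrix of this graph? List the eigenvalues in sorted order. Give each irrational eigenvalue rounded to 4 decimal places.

[0, 6, 6, 6, 6, 6]

With the vertex order [1, 2, 3, 4, 5, 6], the degrees are [5, 5, 5, 5, 5, 5], giving D = diag(5, 5, 5, 5, 5, 5) and L = D - A. L is symmetric positive semidefinite, so every eigenvalue is real and nonnegative. The single zero eigenvalue shows the graph is connected. There is one zero in the spectrum, matching the 1 component. The largest eigenvalue, 6, is at most the vertex count 6.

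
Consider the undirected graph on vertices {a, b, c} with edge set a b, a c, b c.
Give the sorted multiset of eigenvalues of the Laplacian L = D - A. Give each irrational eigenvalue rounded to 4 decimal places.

Reading degrees in the order [a, b, c] gives [2, 2, 2]; set D = diag(2, 2, 2) and form L = D - A. Diagonalising L (or applying a numerical eigensolver to the 3x3 matrix) gives the spectrum above. The single zero eigenvalue shows the graph is connected. There is one zero in the spectrum, matching the 1 component.

[0, 3, 3]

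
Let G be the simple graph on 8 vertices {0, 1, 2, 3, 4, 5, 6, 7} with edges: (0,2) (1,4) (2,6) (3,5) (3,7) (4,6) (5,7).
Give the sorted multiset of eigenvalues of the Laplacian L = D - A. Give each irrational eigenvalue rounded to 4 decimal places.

[0, 0, 0.3820, 1.3820, 2.6180, 3, 3, 3.6180]

Reading degrees in the order [0, 1, 2, 3, 4, 5, 6, 7] gives [1, 1, 2, 2, 2, 2, 2, 2]; set D = diag(1, 1, 2, 2, 2, 2, 2, 2) and form L = D - A. Diagonalising L (or applying a numerical eigensolver to the 8x8 matrix) gives the spectrum above. The 2 zero eigenvalues correspond to the 2 connected components. There are 2 zeros in the spectrum, matching the 2 components.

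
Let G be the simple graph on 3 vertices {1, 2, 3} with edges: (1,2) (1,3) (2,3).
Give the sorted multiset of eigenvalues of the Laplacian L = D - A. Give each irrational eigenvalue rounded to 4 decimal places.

[0, 3, 3]

Reading degrees in the order [1, 2, 3] gives [2, 2, 2]; set D = diag(2, 2, 2) and form L = D - A. Since every row of L sums to 0, the all-ones vector is in the kernel and 0 is an eigenvalue.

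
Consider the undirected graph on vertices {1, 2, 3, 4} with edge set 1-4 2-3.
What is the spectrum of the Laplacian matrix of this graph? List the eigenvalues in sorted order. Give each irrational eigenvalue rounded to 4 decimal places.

Each diagonal entry of L is the vertex degree and each off-diagonal entry is -1 where an edge is present, 0 otherwise; in the order [1, 2, 3, 4] the diagonal is [1, 1, 1, 1]. L is symmetric positive semidefinite, so every eigenvalue is real and nonnegative. The 2 zero eigenvalues correspond to the 2 connected components. The eigenvalues sum to 4, which equals trace(L) = 2|E|. There are 2 zeros in the spectrum, matching the 2 components.

[0, 0, 2, 2]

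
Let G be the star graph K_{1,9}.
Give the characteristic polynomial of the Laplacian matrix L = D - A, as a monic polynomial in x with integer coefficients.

The graph has 10 vertices and degree multiset [9, 1, 1, 1, 1, 1, 1, 1, 1, 1]; D is the diagonal matrix of degrees and L = D - A. Computing det(xI - L) by cofactor expansion (or equivalently via sum-over-permutations) gives x^10 - 18x^9 + 108x^8 - 336x^7 + 630x^6 - 756x^5 + 588x^4 - 288x^3 + 81x^2 - 10x. The constant term is 0 because L is singular (the all-ones vector lies in its kernel). The eigenvalues sum to 18, which equals trace(L) = 2|E|.

x^10 - 18x^9 + 108x^8 - 336x^7 + 630x^6 - 756x^5 + 588x^4 - 288x^3 + 81x^2 - 10x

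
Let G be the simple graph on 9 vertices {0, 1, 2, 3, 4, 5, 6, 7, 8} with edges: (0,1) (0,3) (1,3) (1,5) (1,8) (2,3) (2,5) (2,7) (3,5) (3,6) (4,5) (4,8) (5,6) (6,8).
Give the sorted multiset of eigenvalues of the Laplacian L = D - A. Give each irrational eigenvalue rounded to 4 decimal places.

Reading degrees in the order [0, 1, 2, 3, 4, 5, 6, 7, 8] gives [2, 4, 3, 5, 2, 5, 3, 1, 3]; set D = diag(2, 4, 3, 5, 2, 5, 3, 1, 3) and form L = D - A. The multiplicity of 0 as a Laplacian eigenvalue equals the number of connected components. There is one zero in the spectrum, matching the 1 component.

[0, 0.6486, 1.3892, 2.3426, 2.7790, 3.6983, 4.3626, 6.2048, 6.5749]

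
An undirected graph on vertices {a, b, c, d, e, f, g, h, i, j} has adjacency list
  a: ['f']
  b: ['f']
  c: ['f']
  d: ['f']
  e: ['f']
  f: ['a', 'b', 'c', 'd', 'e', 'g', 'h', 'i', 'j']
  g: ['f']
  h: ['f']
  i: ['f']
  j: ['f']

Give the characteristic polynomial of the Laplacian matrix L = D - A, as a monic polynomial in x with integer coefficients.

x^10 - 18x^9 + 108x^8 - 336x^7 + 630x^6 - 756x^5 + 588x^4 - 288x^3 + 81x^2 - 10x

Reading degrees in the order [a, b, c, d, e, f, g, h, i, j] gives [1, 1, 1, 1, 1, 9, 1, 1, 1, 1]; set D = diag(1, 1, 1, 1, 1, 9, 1, 1, 1, 1) and form L = D - A. L has integer entries, so p(x) = det(xI - L) has integer coefficients. Expanding the determinant yields x^10 - 18x^9 + 108x^8 - 336x^7 + 630x^6 - 756x^5 + 588x^4 - 288x^3 + 81x^2 - 10x. The coefficient of x^9 equals -trace(L) = -18, matching the sum of degrees. The largest eigenvalue, 10, is at most the vertex count 10. There is one zero in the spectrum, matching the 1 component.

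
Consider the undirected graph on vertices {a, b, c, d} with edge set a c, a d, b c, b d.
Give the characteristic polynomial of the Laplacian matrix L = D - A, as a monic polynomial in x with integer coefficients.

Reading degrees in the order [a, b, c, d] gives [2, 2, 2, 2]; set D = diag(2, 2, 2, 2) and form L = D - A. Computing det(xI - L) by cofactor expansion (or equivalently via sum-over-permutations) gives x^4 - 8x^3 + 20x^2 - 16x. The constant term is 0 because L is singular (the all-ones vector lies in its kernel). The eigenvalues sum to 8, which equals trace(L) = 2|E|. The largest eigenvalue, 4, is at most the vertex count 4.

x^4 - 8x^3 + 20x^2 - 16x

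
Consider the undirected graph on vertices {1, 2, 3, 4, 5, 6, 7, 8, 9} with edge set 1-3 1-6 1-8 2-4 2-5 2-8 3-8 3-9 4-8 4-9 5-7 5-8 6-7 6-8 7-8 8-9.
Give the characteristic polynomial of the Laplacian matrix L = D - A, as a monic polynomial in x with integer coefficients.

Each diagonal entry of L is the vertex degree and each off-diagonal entry is -1 where an edge is present, 0 otherwise; in the order [1, 2, 3, 4, 5, 6, 7, 8, 9] the diagonal is [3, 3, 3, 3, 3, 3, 3, 8, 3]. Computing det(xI - L) by cofactor expansion (or equivalently via sum-over-permutations) gives x^9 - 32x^8 + 428x^7 - 3136x^6 + 13786x^5 - 37232x^4 + 60276x^3 - 53424x^2 + 19845x. The coefficient of x^8 equals -trace(L) = -32, matching the sum of degrees.

x^9 - 32x^8 + 428x^7 - 3136x^6 + 13786x^5 - 37232x^4 + 60276x^3 - 53424x^2 + 19845x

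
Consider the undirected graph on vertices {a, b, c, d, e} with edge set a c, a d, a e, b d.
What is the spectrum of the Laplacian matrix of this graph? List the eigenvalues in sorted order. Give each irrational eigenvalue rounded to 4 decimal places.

[0, 0.5188, 1, 2.3111, 4.1701]

With the vertex order [a, b, c, d, e], the degrees are [3, 1, 1, 2, 1], giving D = diag(3, 1, 1, 2, 1) and L = D - A. Since every row of L sums to 0, the all-ones vector is in the kernel and 0 is an eigenvalue. The single zero eigenvalue shows the graph is connected. By the matrix-tree theorem the graph has (1/5) * product of the nonzero eigenvalues = 1 spanning tree.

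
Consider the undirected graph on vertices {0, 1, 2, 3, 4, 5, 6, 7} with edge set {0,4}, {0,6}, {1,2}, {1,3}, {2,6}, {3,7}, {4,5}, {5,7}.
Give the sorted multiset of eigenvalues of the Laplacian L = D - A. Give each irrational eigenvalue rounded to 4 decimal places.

Reading degrees in the order [0, 1, 2, 3, 4, 5, 6, 7] gives [2, 2, 2, 2, 2, 2, 2, 2]; set D = diag(2, 2, 2, 2, 2, 2, 2, 2) and form L = D - A. Since every row of L sums to 0, the all-ones vector is in the kernel and 0 is an eigenvalue. There is one zero in the spectrum, matching the 1 component. By the matrix-tree theorem the graph has (1/8) * product of the nonzero eigenvalues = 8 spanning trees.

[0, 0.5858, 0.5858, 2, 2, 3.4142, 3.4142, 4]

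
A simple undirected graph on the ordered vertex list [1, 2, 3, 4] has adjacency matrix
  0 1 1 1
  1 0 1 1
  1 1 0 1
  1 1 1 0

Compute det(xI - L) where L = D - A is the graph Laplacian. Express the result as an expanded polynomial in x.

x^4 - 12x^3 + 48x^2 - 64x

With the vertex order [1, 2, 3, 4], the degrees are [3, 3, 3, 3], giving D = diag(3, 3, 3, 3) and L = D - A. Computing det(xI - L) by cofactor expansion (or equivalently via sum-over-permutations) gives x^4 - 12x^3 + 48x^2 - 64x. The constant term is 0 because L is singular (the all-ones vector lies in its kernel).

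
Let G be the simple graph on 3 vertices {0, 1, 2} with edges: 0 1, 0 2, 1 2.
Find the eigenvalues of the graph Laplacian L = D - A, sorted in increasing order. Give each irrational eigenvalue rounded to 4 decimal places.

With the vertex order [0, 1, 2], the degrees are [2, 2, 2], giving D = diag(2, 2, 2) and L = D - A. The multiplicity of 0 as a Laplacian eigenvalue equals the number of connected components. There is one zero in the spectrum, matching the 1 component.

[0, 3, 3]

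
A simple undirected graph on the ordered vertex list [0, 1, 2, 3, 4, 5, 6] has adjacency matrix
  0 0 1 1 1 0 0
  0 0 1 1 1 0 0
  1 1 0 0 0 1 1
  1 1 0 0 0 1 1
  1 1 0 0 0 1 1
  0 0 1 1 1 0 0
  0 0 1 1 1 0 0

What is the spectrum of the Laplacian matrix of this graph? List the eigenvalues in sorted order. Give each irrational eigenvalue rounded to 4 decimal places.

Each diagonal entry of L is the vertex degree and each off-diagonal entry is -1 where an edge is present, 0 otherwise; in the order [0, 1, 2, 3, 4, 5, 6] the diagonal is [3, 3, 4, 4, 4, 3, 3]. Since every row of L sums to 0, the all-ones vector is in the kernel and 0 is an eigenvalue. The single zero eigenvalue shows the graph is connected. The eigenvalues sum to 24, which equals trace(L) = 2|E|.

[0, 3, 3, 3, 4, 4, 7]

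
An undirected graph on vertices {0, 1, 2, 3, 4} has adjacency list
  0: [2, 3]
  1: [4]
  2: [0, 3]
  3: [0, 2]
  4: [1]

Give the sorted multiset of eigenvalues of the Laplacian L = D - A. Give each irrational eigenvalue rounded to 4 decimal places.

Reading degrees in the order [0, 1, 2, 3, 4] gives [2, 1, 2, 2, 1]; set D = diag(2, 1, 2, 2, 1) and form L = D - A. Since every row of L sums to 0, the all-ones vector is in the kernel and 0 is an eigenvalue. The 2 zero eigenvalues correspond to the 2 connected components.

[0, 0, 2, 3, 3]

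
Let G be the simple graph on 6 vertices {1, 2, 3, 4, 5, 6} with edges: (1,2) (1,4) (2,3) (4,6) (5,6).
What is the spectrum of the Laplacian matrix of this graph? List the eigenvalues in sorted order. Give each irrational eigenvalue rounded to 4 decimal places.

With the vertex order [1, 2, 3, 4, 5, 6], the degrees are [2, 2, 1, 2, 1, 2], giving D = diag(2, 2, 1, 2, 1, 2) and L = D - A. Since every row of L sums to 0, the all-ones vector is in the kernel and 0 is an eigenvalue. The single zero eigenvalue shows the graph is connected.

[0, 0.2679, 1, 2, 3, 3.7321]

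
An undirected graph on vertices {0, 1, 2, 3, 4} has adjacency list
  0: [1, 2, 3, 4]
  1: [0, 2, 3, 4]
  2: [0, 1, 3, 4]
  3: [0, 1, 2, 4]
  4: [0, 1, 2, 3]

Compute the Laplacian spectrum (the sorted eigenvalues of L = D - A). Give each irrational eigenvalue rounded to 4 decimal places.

Reading degrees in the order [0, 1, 2, 3, 4] gives [4, 4, 4, 4, 4]; set D = diag(4, 4, 4, 4, 4) and form L = D - A. Diagonalising L (or applying a numerical eigensolver to the 5x5 matrix) gives the spectrum above. The single zero eigenvalue shows the graph is connected. There is one zero in the spectrum, matching the 1 component.

[0, 5, 5, 5, 5]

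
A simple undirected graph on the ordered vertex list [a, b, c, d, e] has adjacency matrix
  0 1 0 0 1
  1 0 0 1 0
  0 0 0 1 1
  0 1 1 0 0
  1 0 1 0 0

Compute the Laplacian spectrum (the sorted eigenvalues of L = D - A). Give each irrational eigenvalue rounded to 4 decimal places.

[0, 1.3820, 1.3820, 3.6180, 3.6180]

Reading degrees in the order [a, b, c, d, e] gives [2, 2, 2, 2, 2]; set D = diag(2, 2, 2, 2, 2) and form L = D - A. The multiplicity of 0 as a Laplacian eigenvalue equals the number of connected components. The single zero eigenvalue shows the graph is connected. The eigenvalues sum to 10, which equals trace(L) = 2|E|. By the matrix-tree theorem the graph has (1/5) * product of the nonzero eigenvalues = 5 spanning trees.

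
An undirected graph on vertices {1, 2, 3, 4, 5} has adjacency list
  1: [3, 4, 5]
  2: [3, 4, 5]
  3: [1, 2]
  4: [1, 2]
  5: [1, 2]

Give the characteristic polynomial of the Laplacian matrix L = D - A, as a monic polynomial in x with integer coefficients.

With the vertex order [1, 2, 3, 4, 5], the degrees are [3, 3, 2, 2, 2], giving D = diag(3, 3, 2, 2, 2) and L = D - A. Computing det(xI - L) by cofactor expansion (or equivalently via sum-over-permutations) gives x^5 - 12x^4 + 51x^3 - 92x^2 + 60x. The coefficient of x^4 equals -trace(L) = -12, matching the sum of degrees. The largest eigenvalue, 5, is at most the vertex count 5.

x^5 - 12x^4 + 51x^3 - 92x^2 + 60x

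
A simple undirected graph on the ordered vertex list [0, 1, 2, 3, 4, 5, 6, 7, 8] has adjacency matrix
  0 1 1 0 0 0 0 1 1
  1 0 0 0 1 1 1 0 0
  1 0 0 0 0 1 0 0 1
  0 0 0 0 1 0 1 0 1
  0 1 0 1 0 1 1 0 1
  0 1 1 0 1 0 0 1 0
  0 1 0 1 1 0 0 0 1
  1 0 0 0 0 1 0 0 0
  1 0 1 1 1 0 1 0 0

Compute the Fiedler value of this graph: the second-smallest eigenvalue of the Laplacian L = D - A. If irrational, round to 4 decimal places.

With the vertex order [0, 1, 2, 3, 4, 5, 6, 7, 8], the degrees are [4, 4, 3, 3, 5, 4, 4, 2, 5], giving D = diag(4, 4, 3, 3, 5, 4, 4, 2, 5) and L = D - A. The sorted Laplacian eigenvalues are [0, 1.3563, 2.4635, 3.0814, 3.7518, 4.7991, 5.4924, 6.3038, 6.7516]; the algebraic connectivity is the second entry, 1.3563. There is one zero in the spectrum, matching the 1 component.

1.3563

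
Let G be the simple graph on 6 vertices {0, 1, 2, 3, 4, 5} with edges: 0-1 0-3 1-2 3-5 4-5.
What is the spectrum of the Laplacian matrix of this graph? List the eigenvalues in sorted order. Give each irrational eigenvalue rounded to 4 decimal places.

With the vertex order [0, 1, 2, 3, 4, 5], the degrees are [2, 2, 1, 2, 1, 2], giving D = diag(2, 2, 1, 2, 1, 2) and L = D - A. L is symmetric positive semidefinite, so every eigenvalue is real and nonnegative. The eigenvalues sum to 10, which equals trace(L) = 2|E|.

[0, 0.2679, 1, 2, 3, 3.7321]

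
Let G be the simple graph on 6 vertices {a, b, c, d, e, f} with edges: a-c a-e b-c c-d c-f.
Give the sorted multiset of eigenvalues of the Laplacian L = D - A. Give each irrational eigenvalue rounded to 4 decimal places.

Each diagonal entry of L is the vertex degree and each off-diagonal entry is -1 where an edge is present, 0 otherwise; in the order [a, b, c, d, e, f] the diagonal is [2, 1, 4, 1, 1, 1]. Diagonalising L (or applying a numerical eigensolver to the 6x6 matrix) gives the spectrum above. The largest eigenvalue, 5.0861, is at most the vertex count 6.

[0, 0.4859, 1, 1, 2.4280, 5.0861]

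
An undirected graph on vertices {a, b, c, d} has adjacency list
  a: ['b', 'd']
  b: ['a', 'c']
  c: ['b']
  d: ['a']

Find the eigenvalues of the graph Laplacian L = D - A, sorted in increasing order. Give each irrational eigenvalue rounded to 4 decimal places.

With the vertex order [a, b, c, d], the degrees are [2, 2, 1, 1], giving D = diag(2, 2, 1, 1) and L = D - A. The multiplicity of 0 as a Laplacian eigenvalue equals the number of connected components. The largest eigenvalue, 3.4142, is at most the vertex count 4.

[0, 0.5858, 2, 3.4142]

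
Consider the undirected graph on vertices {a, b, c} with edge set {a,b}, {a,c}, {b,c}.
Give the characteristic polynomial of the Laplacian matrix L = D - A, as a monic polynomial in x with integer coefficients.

x^3 - 6x^2 + 9x

Each diagonal entry of L is the vertex degree and each off-diagonal entry is -1 where an edge is present, 0 otherwise; in the order [a, b, c] the diagonal is [2, 2, 2]. The eigenvalues of L are [0, 3, 3]; the characteristic polynomial is the product of (x - lambda_i), which multiplies out to x^3 - 6x^2 + 9x. Since p(0) = det(-L) = 0, x divides p(x). By the matrix-tree theorem the graph has (1/3) * product of the nonzero eigenvalues = 3 spanning trees.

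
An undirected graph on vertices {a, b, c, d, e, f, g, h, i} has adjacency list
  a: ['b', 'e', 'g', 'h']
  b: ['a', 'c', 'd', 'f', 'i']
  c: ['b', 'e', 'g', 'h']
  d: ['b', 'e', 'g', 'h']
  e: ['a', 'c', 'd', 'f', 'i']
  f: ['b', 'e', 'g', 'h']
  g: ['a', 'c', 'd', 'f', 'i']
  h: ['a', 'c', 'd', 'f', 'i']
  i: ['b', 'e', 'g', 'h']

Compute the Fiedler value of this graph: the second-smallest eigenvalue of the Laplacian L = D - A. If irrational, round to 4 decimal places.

Reading degrees in the order [a, b, c, d, e, f, g, h, i] gives [4, 5, 4, 4, 5, 4, 5, 5, 4]; set D = diag(4, 5, 4, 4, 5, 4, 5, 5, 4) and form L = D - A. Computing the eigenvalues of L and sorting gives [0, 4, 4, 4, 4, 5, 5, 5, 9]. The Fiedler value lambda_2 = 4 is strictly positive, so the graph is connected. By the matrix-tree theorem the graph has (1/9) * product of the nonzero eigenvalues = 32000 spanning trees.

4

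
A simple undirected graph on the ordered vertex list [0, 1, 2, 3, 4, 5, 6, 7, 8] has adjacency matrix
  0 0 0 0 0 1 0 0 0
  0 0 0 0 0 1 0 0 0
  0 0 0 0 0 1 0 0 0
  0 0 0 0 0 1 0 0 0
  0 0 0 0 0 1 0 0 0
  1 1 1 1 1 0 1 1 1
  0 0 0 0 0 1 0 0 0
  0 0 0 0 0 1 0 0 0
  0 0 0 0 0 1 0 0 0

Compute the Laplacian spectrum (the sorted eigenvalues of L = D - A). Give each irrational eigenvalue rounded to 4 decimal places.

With the vertex order [0, 1, 2, 3, 4, 5, 6, 7, 8], the degrees are [1, 1, 1, 1, 1, 8, 1, 1, 1], giving D = diag(1, 1, 1, 1, 1, 8, 1, 1, 1) and L = D - A. The multiplicity of 0 as a Laplacian eigenvalue equals the number of connected components. The single zero eigenvalue shows the graph is connected. The eigenvalues sum to 16, which equals trace(L) = 2|E|.

[0, 1, 1, 1, 1, 1, 1, 1, 9]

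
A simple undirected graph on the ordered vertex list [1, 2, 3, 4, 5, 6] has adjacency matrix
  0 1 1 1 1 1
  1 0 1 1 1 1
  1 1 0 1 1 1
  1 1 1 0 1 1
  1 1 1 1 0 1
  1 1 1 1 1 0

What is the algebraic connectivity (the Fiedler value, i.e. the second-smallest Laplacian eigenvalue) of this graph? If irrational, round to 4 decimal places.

6

With the vertex order [1, 2, 3, 4, 5, 6], the degrees are [5, 5, 5, 5, 5, 5], giving D = diag(5, 5, 5, 5, 5, 5) and L = D - A. Computing the eigenvalues of L and sorting gives [0, 6, 6, 6, 6, 6]. The Fiedler value lambda_2 = 6 is strictly positive, so the graph is connected. By the matrix-tree theorem the graph has (1/6) * product of the nonzero eigenvalues = 1296 spanning trees.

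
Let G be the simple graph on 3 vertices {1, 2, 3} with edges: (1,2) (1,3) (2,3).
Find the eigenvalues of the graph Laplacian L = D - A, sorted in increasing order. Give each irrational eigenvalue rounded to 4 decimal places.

[0, 3, 3]

With the vertex order [1, 2, 3], the degrees are [2, 2, 2], giving D = diag(2, 2, 2) and L = D - A. Since every row of L sums to 0, the all-ones vector is in the kernel and 0 is an eigenvalue. By the matrix-tree theorem the graph has (1/3) * product of the nonzero eigenvalues = 3 spanning trees. The eigenvalues sum to 6, which equals trace(L) = 2|E|.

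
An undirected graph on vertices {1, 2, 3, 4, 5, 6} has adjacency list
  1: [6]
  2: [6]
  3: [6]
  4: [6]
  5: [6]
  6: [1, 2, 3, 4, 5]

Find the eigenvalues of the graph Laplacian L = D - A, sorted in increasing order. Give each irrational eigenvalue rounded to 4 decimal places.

Reading degrees in the order [1, 2, 3, 4, 5, 6] gives [1, 1, 1, 1, 1, 5]; set D = diag(1, 1, 1, 1, 1, 5) and form L = D - A. The multiplicity of 0 as a Laplacian eigenvalue equals the number of connected components. The single zero eigenvalue shows the graph is connected. There is one zero in the spectrum, matching the 1 component. The eigenvalues sum to 10, which equals trace(L) = 2|E|.

[0, 1, 1, 1, 1, 6]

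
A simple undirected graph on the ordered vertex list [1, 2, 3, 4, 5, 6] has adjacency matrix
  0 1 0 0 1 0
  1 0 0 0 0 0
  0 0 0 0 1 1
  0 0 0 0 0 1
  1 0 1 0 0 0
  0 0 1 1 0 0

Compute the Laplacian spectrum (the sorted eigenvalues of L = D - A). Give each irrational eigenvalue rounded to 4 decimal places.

Reading degrees in the order [1, 2, 3, 4, 5, 6] gives [2, 1, 2, 1, 2, 2]; set D = diag(2, 1, 2, 1, 2, 2) and form L = D - A. L is symmetric positive semidefinite, so every eigenvalue is real and nonnegative. By the matrix-tree theorem the graph has (1/6) * product of the nonzero eigenvalues = 1 spanning tree.

[0, 0.2679, 1, 2, 3, 3.7321]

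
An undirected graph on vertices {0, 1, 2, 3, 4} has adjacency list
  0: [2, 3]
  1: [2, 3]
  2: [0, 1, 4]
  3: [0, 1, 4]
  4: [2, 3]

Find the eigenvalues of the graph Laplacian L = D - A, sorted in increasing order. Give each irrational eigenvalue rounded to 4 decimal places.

[0, 2, 2, 3, 5]

With the vertex order [0, 1, 2, 3, 4], the degrees are [2, 2, 3, 3, 2], giving D = diag(2, 2, 3, 3, 2) and L = D - A. Since every row of L sums to 0, the all-ones vector is in the kernel and 0 is an eigenvalue. The single zero eigenvalue shows the graph is connected. By the matrix-tree theorem the graph has (1/5) * product of the nonzero eigenvalues = 12 spanning trees.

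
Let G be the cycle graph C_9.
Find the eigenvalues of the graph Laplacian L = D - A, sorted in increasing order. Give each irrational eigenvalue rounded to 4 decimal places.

The graph has 9 vertices and degree multiset [2, 2, 2, 2, 2, 2, 2, 2, 2]; D is the diagonal matrix of degrees and L = D - A. Since every row of L sums to 0, the all-ones vector is in the kernel and 0 is an eigenvalue. The largest eigenvalue, 3.8794, is at most the vertex count 9. By the matrix-tree theorem the graph has (1/9) * product of the nonzero eigenvalues = 9 spanning trees.

[0, 0.4679, 0.4679, 1.6527, 1.6527, 3, 3, 3.8794, 3.8794]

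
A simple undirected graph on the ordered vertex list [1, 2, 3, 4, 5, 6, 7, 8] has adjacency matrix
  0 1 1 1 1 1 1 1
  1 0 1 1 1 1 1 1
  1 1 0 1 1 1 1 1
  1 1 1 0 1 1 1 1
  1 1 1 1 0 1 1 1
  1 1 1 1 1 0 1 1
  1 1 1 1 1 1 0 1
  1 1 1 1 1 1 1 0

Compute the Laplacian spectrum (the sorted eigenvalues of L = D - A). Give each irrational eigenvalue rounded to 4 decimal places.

[0, 8, 8, 8, 8, 8, 8, 8]

Each diagonal entry of L is the vertex degree and each off-diagonal entry is -1 where an edge is present, 0 otherwise; in the order [1, 2, 3, 4, 5, 6, 7, 8] the diagonal is [7, 7, 7, 7, 7, 7, 7, 7]. Since every row of L sums to 0, the all-ones vector is in the kernel and 0 is an eigenvalue. The single zero eigenvalue shows the graph is connected. By the matrix-tree theorem the graph has (1/8) * product of the nonzero eigenvalues = 262144 spanning trees.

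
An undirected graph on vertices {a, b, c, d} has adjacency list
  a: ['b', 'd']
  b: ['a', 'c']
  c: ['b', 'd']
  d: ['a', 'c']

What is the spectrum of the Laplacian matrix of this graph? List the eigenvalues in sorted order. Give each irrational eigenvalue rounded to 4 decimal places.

[0, 2, 2, 4]

Reading degrees in the order [a, b, c, d] gives [2, 2, 2, 2]; set D = diag(2, 2, 2, 2) and form L = D - A. Diagonalising L (or applying a numerical eigensolver to the 4x4 matrix) gives the spectrum above. The single zero eigenvalue shows the graph is connected. There is one zero in the spectrum, matching the 1 component.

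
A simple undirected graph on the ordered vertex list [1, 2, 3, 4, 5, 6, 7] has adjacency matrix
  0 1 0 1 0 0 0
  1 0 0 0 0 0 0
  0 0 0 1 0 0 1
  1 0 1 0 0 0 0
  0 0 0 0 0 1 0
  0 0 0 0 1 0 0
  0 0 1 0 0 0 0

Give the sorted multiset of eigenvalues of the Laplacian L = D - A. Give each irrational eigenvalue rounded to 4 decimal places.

Each diagonal entry of L is the vertex degree and each off-diagonal entry is -1 where an edge is present, 0 otherwise; in the order [1, 2, 3, 4, 5, 6, 7] the diagonal is [2, 1, 2, 2, 1, 1, 1]. L is symmetric positive semidefinite, so every eigenvalue is real and nonnegative. The 2 zero eigenvalues correspond to the 2 connected components. The eigenvalues sum to 10, which equals trace(L) = 2|E|.

[0, 0, 0.3820, 1.3820, 2, 2.6180, 3.6180]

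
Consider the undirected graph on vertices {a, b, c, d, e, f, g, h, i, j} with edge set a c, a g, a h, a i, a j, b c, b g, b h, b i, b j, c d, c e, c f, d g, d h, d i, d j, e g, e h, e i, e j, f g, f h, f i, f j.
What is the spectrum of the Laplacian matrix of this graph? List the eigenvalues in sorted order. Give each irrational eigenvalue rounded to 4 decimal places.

[0, 5, 5, 5, 5, 5, 5, 5, 5, 10]

With the vertex order [a, b, c, d, e, f, g, h, i, j], the degrees are [5, 5, 5, 5, 5, 5, 5, 5, 5, 5], giving D = diag(5, 5, 5, 5, 5, 5, 5, 5, 5, 5) and L = D - A. Since every row of L sums to 0, the all-ones vector is in the kernel and 0 is an eigenvalue. The single zero eigenvalue shows the graph is connected. There is one zero in the spectrum, matching the 1 component.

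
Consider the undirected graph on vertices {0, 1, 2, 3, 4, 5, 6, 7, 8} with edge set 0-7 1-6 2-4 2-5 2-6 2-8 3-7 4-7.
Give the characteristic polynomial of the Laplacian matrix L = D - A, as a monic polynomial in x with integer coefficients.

Each diagonal entry of L is the vertex degree and each off-diagonal entry is -1 where an edge is present, 0 otherwise; in the order [0, 1, 2, 3, 4, 5, 6, 7, 8] the diagonal is [1, 1, 4, 1, 2, 1, 2, 3, 1]. L has integer entries, so p(x) = det(xI - L) has integer coefficients. Expanding the determinant yields x^9 - 16x^8 + 101x^7 - 326x^6 + 586x^5 - 598x^4 + 335x^3 - 92x^2 + 9x. The constant term is 0 because L is singular (the all-ones vector lies in its kernel). The largest eigenvalue, 5.1969, is at most the vertex count 9. By the matrix-tree theorem the graph has (1/9) * product of the nonzero eigenvalues = 1 spanning tree.

x^9 - 16x^8 + 101x^7 - 326x^6 + 586x^5 - 598x^4 + 335x^3 - 92x^2 + 9x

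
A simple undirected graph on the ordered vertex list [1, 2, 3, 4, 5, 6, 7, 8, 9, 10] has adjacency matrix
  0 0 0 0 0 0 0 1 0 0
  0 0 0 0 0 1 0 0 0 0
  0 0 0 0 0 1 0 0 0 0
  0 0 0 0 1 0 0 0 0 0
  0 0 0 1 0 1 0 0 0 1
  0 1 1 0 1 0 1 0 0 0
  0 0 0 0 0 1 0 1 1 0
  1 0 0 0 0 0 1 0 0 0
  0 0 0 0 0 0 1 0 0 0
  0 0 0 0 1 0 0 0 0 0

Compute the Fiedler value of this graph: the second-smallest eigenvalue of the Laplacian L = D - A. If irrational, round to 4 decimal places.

With the vertex order [1, 2, 3, 4, 5, 6, 7, 8, 9, 10], the degrees are [1, 1, 1, 1, 3, 4, 3, 2, 1, 1], giving D = diag(1, 1, 1, 1, 3, 4, 3, 2, 1, 1) and L = D - A. Computing the eigenvalues of L and sorting gives [0, 0.2100, 0.4862, 0.6872, 1, 1, 2.1532, 3.1369, 3.8639, 5.4627]. The Fiedler value lambda_2 = 0.2100 is strictly positive, so the graph is connected.

0.2100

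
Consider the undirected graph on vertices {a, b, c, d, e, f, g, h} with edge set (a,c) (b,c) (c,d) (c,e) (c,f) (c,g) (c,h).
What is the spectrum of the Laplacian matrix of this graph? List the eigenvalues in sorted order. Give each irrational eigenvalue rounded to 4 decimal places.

With the vertex order [a, b, c, d, e, f, g, h], the degrees are [1, 1, 7, 1, 1, 1, 1, 1], giving D = diag(1, 1, 7, 1, 1, 1, 1, 1) and L = D - A. Diagonalising L (or applying a numerical eigensolver to the 8x8 matrix) gives the spectrum above. The single zero eigenvalue shows the graph is connected.

[0, 1, 1, 1, 1, 1, 1, 8]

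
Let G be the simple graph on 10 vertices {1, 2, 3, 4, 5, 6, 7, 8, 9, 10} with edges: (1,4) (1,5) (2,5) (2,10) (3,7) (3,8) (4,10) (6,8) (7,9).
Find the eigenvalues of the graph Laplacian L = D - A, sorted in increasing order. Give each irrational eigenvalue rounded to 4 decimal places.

Each diagonal entry of L is the vertex degree and each off-diagonal entry is -1 where an edge is present, 0 otherwise; in the order [1, 2, 3, 4, 5, 6, 7, 8, 9, 10] the diagonal is [2, 2, 2, 2, 2, 1, 2, 2, 1, 2]. The multiplicity of 0 as a Laplacian eigenvalue equals the number of connected components. The 2 zero eigenvalues correspond to the 2 connected components. The largest eigenvalue, 3.6180, is at most the vertex count 10.

[0, 0, 0.3820, 1.3820, 1.3820, 1.3820, 2.6180, 3.6180, 3.6180, 3.6180]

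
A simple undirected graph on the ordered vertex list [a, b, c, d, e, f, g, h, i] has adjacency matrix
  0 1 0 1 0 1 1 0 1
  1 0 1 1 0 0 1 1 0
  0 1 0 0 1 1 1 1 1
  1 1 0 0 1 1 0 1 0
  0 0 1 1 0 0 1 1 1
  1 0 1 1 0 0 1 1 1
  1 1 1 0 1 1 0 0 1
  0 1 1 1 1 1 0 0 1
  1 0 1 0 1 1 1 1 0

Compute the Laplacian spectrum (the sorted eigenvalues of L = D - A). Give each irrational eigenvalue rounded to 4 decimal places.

[0, 4.1417, 4.6365, 5.1130, 5.7024, 6.6849, 7.5174, 7.7828, 8.4213]

Reading degrees in the order [a, b, c, d, e, f, g, h, i] gives [5, 5, 6, 5, 5, 6, 6, 6, 6]; set D = diag(5, 5, 6, 5, 5, 6, 6, 6, 6) and form L = D - A. Diagonalising L (or applying a numerical eigensolver to the 9x9 matrix) gives the spectrum above. The single zero eigenvalue shows the graph is connected. The largest eigenvalue, 8.4213, is at most the vertex count 9.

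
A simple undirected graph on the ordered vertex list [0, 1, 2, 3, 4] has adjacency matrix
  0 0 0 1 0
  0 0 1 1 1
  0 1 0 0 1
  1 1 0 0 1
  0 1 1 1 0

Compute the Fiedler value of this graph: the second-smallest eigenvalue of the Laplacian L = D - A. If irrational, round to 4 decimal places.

Reading degrees in the order [0, 1, 2, 3, 4] gives [1, 3, 2, 3, 3]; set D = diag(1, 3, 2, 3, 3) and form L = D - A. Computing the eigenvalues of L and sorting gives [0, 0.8299, 2.6889, 4, 4.4812]. The Fiedler value lambda_2 = 0.8299 is strictly positive, so the graph is connected. The largest eigenvalue, 4.4812, is at most the vertex count 5. By the matrix-tree theorem the graph has (1/5) * product of the nonzero eigenvalues = 8 spanning trees.

0.8299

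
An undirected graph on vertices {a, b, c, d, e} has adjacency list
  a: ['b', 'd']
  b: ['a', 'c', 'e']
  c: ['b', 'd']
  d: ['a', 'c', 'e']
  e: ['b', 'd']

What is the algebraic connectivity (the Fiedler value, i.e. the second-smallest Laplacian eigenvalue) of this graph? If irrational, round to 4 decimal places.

2

With the vertex order [a, b, c, d, e], the degrees are [2, 3, 2, 3, 2], giving D = diag(2, 3, 2, 3, 2) and L = D - A. The smallest Laplacian eigenvalue is always 0. The next one, lambda_2 = 2, measures how hard the graph is to disconnect: larger values mean better connectivity. The largest eigenvalue, 5, is at most the vertex count 5. There is one zero in the spectrum, matching the 1 component.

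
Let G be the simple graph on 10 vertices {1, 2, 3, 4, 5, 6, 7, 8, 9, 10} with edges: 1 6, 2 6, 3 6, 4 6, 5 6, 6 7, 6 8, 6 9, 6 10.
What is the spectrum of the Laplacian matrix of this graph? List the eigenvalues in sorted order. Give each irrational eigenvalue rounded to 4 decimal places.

Reading degrees in the order [1, 2, 3, 4, 5, 6, 7, 8, 9, 10] gives [1, 1, 1, 1, 1, 9, 1, 1, 1, 1]; set D = diag(1, 1, 1, 1, 1, 9, 1, 1, 1, 1) and form L = D - A. Since every row of L sums to 0, the all-ones vector is in the kernel and 0 is an eigenvalue. There is one zero in the spectrum, matching the 1 component.

[0, 1, 1, 1, 1, 1, 1, 1, 1, 10]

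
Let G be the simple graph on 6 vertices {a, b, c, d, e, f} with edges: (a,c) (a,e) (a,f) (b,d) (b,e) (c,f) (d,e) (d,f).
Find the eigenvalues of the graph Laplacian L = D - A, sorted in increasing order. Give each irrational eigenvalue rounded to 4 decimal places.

[0, 1, 3, 3, 4, 5]

Each diagonal entry of L is the vertex degree and each off-diagonal entry is -1 where an edge is present, 0 otherwise; in the order [a, b, c, d, e, f] the diagonal is [3, 2, 2, 3, 3, 3]. The multiplicity of 0 as a Laplacian eigenvalue equals the number of connected components. The eigenvalues sum to 16, which equals trace(L) = 2|E|.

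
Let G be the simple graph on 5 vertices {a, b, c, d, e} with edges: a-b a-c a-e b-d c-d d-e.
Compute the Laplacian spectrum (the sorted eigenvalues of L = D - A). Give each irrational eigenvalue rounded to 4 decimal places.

[0, 2, 2, 3, 5]

Each diagonal entry of L is the vertex degree and each off-diagonal entry is -1 where an edge is present, 0 otherwise; in the order [a, b, c, d, e] the diagonal is [3, 2, 2, 3, 2]. Diagonalising L (or applying a numerical eigensolver to the 5x5 matrix) gives the spectrum above. By the matrix-tree theorem the graph has (1/5) * product of the nonzero eigenvalues = 12 spanning trees. There is one zero in the spectrum, matching the 1 component.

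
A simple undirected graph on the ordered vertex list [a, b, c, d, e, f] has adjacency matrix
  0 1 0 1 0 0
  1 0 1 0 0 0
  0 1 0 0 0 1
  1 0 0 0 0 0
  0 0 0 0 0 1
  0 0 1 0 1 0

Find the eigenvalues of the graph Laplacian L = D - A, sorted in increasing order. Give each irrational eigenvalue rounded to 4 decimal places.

With the vertex order [a, b, c, d, e, f], the degrees are [2, 2, 2, 1, 1, 2], giving D = diag(2, 2, 2, 1, 1, 2) and L = D - A. The multiplicity of 0 as a Laplacian eigenvalue equals the number of connected components. The single zero eigenvalue shows the graph is connected.

[0, 0.2679, 1, 2, 3, 3.7321]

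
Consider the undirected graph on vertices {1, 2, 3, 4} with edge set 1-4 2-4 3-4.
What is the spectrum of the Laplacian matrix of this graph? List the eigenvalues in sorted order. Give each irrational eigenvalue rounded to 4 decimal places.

[0, 1, 1, 4]

Reading degrees in the order [1, 2, 3, 4] gives [1, 1, 1, 3]; set D = diag(1, 1, 1, 3) and form L = D - A. L is symmetric positive semidefinite, so every eigenvalue is real and nonnegative. The single zero eigenvalue shows the graph is connected. By the matrix-tree theorem the graph has (1/4) * product of the nonzero eigenvalues = 1 spanning tree. The largest eigenvalue, 4, is at most the vertex count 4.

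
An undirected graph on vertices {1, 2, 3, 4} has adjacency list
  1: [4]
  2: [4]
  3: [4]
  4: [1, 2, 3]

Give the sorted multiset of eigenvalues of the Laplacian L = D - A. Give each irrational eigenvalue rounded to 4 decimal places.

[0, 1, 1, 4]

With the vertex order [1, 2, 3, 4], the degrees are [1, 1, 1, 3], giving D = diag(1, 1, 1, 3) and L = D - A. L is symmetric positive semidefinite, so every eigenvalue is real and nonnegative. The single zero eigenvalue shows the graph is connected. The largest eigenvalue, 4, is at most the vertex count 4.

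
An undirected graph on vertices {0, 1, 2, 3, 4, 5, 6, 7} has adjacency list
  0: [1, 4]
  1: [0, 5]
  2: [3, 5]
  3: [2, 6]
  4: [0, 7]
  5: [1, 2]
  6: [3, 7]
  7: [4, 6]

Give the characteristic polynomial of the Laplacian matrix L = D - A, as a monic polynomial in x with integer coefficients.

With the vertex order [0, 1, 2, 3, 4, 5, 6, 7], the degrees are [2, 2, 2, 2, 2, 2, 2, 2], giving D = diag(2, 2, 2, 2, 2, 2, 2, 2) and L = D - A. Computing det(xI - L) by cofactor expansion (or equivalently via sum-over-permutations) gives x^8 - 16x^7 + 104x^6 - 352x^5 + 660x^4 - 672x^3 + 336x^2 - 64x. Since p(0) = det(-L) = 0, x divides p(x). The eigenvalues sum to 16, which equals trace(L) = 2|E|.

x^8 - 16x^7 + 104x^6 - 352x^5 + 660x^4 - 672x^3 + 336x^2 - 64x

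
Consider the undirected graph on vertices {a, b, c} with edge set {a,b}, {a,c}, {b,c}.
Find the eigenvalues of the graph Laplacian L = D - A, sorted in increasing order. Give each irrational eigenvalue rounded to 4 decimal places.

Reading degrees in the order [a, b, c] gives [2, 2, 2]; set D = diag(2, 2, 2) and form L = D - A. The multiplicity of 0 as a Laplacian eigenvalue equals the number of connected components.

[0, 3, 3]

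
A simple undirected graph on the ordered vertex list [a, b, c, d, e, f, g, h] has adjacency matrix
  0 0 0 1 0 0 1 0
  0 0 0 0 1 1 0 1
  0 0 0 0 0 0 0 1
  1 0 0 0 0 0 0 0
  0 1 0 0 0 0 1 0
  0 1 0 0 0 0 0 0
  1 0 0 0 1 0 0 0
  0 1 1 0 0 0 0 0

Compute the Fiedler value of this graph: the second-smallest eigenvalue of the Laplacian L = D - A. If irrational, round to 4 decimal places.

Reading degrees in the order [a, b, c, d, e, f, g, h] gives [2, 3, 1, 1, 2, 1, 2, 2]; set D = diag(2, 3, 1, 1, 2, 1, 2, 2) and form L = D - A. The sorted Laplacian eigenvalues are [0, 0.1864, 0.5858, 1, 2, 2.4707, 3.4142, 4.3429]; the algebraic connectivity is the second entry, 0.1864. The eigenvalues sum to 14, which equals trace(L) = 2|E|.

0.1864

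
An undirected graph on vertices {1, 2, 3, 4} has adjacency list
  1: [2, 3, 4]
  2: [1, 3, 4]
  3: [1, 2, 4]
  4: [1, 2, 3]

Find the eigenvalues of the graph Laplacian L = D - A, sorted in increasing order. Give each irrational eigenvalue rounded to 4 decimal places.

[0, 4, 4, 4]

With the vertex order [1, 2, 3, 4], the degrees are [3, 3, 3, 3], giving D = diag(3, 3, 3, 3) and L = D - A. Since every row of L sums to 0, the all-ones vector is in the kernel and 0 is an eigenvalue. By the matrix-tree theorem the graph has (1/4) * product of the nonzero eigenvalues = 16 spanning trees. There is one zero in the spectrum, matching the 1 component.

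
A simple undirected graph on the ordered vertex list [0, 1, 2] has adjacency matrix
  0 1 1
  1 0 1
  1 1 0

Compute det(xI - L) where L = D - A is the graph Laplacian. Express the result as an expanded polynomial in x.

x^3 - 6x^2 + 9x

With the vertex order [0, 1, 2], the degrees are [2, 2, 2], giving D = diag(2, 2, 2) and L = D - A. The eigenvalues of L are [0, 3, 3]; the characteristic polynomial is the product of (x - lambda_i), which multiplies out to x^3 - 6x^2 + 9x. Since p(0) = det(-L) = 0, x divides p(x). The largest eigenvalue, 3, is at most the vertex count 3.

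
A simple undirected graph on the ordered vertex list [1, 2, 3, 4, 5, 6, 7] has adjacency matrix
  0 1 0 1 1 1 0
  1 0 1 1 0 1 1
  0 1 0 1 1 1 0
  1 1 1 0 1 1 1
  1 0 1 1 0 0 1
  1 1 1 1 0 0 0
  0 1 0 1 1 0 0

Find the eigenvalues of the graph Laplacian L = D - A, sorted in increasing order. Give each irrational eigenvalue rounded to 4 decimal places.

[0, 2.7857, 4, 4, 5.5392, 6.6751, 7]

Reading degrees in the order [1, 2, 3, 4, 5, 6, 7] gives [4, 5, 4, 6, 4, 4, 3]; set D = diag(4, 5, 4, 6, 4, 4, 3) and form L = D - A. Diagonalising L (or applying a numerical eigensolver to the 7x7 matrix) gives the spectrum above. The single zero eigenvalue shows the graph is connected. The eigenvalues sum to 30, which equals trace(L) = 2|E|. The largest eigenvalue, 7, is at most the vertex count 7.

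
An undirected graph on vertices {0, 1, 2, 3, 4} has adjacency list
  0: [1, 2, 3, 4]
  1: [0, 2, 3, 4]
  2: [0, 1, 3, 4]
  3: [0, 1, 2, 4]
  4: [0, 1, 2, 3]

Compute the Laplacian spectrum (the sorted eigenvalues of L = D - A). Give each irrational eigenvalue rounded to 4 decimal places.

[0, 5, 5, 5, 5]

Each diagonal entry of L is the vertex degree and each off-diagonal entry is -1 where an edge is present, 0 otherwise; in the order [0, 1, 2, 3, 4] the diagonal is [4, 4, 4, 4, 4]. Diagonalising L (or applying a numerical eigensolver to the 5x5 matrix) gives the spectrum above. The single zero eigenvalue shows the graph is connected. There is one zero in the spectrum, matching the 1 component.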